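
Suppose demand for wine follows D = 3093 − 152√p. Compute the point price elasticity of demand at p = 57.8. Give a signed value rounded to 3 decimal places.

dD/dp = −152/(2√p) = -9.99654. At p = 57.8, D = 1937.4.
Ed = (dD/dp)·(p/D) = (-9.99654) × (57.8/1937.4) = -0.29823…

-0.298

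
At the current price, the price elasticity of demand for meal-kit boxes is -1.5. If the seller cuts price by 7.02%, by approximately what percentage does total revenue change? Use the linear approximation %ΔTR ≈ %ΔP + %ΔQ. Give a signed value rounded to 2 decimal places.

%ΔQ ≈ Ed × %ΔP = (-1.5) × (-7.02%) = +10.5300%
%ΔTR ≈ %ΔP + %ΔQ = (-7.02%) + (+10.5300%) = +3.5100%

+3.51%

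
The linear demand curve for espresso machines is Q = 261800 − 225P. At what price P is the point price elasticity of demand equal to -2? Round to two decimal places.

775.70

Ed = −225P/(261800 − 225P). Set this equal to -2:
225P = 2·(261800 − 225P) ⇒ 225P(1 + 2) = 2·261800
P = 2·261800 / (225·3) = 775.7037…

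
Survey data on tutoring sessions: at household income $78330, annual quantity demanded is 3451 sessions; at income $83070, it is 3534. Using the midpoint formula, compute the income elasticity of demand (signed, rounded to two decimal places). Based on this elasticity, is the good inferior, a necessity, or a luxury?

%ΔQ = (3534 − 3451)/[( 3451 + 3534)/2] = 83/3492.5 = 0.023765…
%ΔIncome = (83070 − 78330)/[( 78330 + 83070)/2] = 4740/80700 = 0.058736…
E_income = (83/3492.5) / (4740/80700) = 0.4046…
0 < E_income < 1 ⇒ normal good, necessity.

0.40; necessity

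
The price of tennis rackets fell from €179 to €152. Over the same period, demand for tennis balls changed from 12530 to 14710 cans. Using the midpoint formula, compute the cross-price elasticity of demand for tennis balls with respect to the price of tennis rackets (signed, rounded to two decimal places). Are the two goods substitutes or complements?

-0.98; complements

%ΔQ_{tennis balls} = (14710 − 12530)/avg = 2180/13620 = 0.160058…
%ΔP_{tennis rackets} = (152 − 179)/avg = -27/165.5 = -0.163141…
E_cross = (2180/13620) / (-27/165.5) = -0.9811…
E_cross < 0 ⇒ the goods are complements.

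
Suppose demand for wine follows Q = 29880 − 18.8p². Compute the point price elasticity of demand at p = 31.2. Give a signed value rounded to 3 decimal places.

-3.161

dQ/dp = −2·18.8·p = -1173.12. At p = 31.2, Q = 11579.328.
Ed = (dQ/dp)·(p/Q) = (-1173.12) × (31.2/11579.328) = -3.16092…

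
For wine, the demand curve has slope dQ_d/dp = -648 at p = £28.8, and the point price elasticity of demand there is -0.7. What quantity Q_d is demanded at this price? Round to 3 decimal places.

26660.571

Ed = (dQ_d/dp)·(p/Q_d) ⇒ Q_d = (dQ_d/dp)·p/Ed = (-648)·28.8/(-0.7) = 26660.57142…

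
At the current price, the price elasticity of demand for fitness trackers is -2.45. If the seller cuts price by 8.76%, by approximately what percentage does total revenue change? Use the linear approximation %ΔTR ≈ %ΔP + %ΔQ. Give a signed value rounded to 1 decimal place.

+12.7%

%ΔQ ≈ Ed × %ΔP = (-2.45) × (-8.76%) = +21.4620%
%ΔTR ≈ %ΔP + %ΔQ = (-8.76%) + (+21.4620%) = +12.7020%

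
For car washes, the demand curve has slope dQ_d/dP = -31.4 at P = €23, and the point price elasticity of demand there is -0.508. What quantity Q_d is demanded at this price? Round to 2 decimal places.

1421.65

Ed = (dQ_d/dP)·(P/Q_d) ⇒ Q_d = (dQ_d/dP)·P/Ed = (-31.4)·23/(-0.508) = 1421.6535…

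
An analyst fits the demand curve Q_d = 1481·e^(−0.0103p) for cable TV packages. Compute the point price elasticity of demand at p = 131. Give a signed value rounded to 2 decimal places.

-1.35

dQ_d/dp = −0.0103·Q_d = -3.9573. At p = 131, Q_d = 384.204.
Ed = (dQ_d/dp)·(p/Q_d) = (-3.9573) × (131/384.204) = -1.3493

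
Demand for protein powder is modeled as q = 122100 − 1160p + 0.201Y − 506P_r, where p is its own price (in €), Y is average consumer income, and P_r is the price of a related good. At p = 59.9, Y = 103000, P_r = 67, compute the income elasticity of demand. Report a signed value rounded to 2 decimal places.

0.53

At the given values, q = 122100 − 1160(59.9) + 0.201(103000) − 506(67) = 39417.
∂q/∂Y = 0.201.
E = (0.201) × (103000/39417) = 0.5252…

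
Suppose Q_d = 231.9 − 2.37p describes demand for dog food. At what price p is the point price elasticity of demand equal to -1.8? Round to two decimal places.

Ed = −2.37p/(231.9 − 2.37p). Set this equal to -1.8:
2.37p = 1.8·(231.9 − 2.37p) ⇒ 2.37p(1 + 1.8) = 1.8·231.9
p = 1.8·231.9 / (2.37·2.8) = 62.9023…

62.90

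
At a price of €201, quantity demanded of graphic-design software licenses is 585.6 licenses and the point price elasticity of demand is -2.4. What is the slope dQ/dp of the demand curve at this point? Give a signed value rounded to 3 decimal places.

Ed = (dQ/dp)·(p/Q) ⇒ dQ/dp = Ed·Q/p = (-2.4)·585.6/201 = -6.99223…

-6.992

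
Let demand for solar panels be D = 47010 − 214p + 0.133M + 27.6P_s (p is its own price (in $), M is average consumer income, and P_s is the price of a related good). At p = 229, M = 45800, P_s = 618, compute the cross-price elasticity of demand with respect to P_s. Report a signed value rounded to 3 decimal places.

0.806

At the given values, D = 47010 − 214(229) + 0.133(45800) + 27.6(618) = 21152.2.
∂D/∂P_s = 27.6.
E = (27.6) × (618/21152.2) = 0.80638…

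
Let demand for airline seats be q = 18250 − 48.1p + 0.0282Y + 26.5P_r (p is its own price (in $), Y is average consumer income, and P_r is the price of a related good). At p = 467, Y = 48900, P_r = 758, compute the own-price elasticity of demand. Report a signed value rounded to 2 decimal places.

-1.30

At the given values, q = 18250 − 48.1(467) + 0.0282(48900) + 26.5(758) = 17253.28.
∂q/∂p = −48.1.
E = (-48.1) × (467/17253.28) = -1.3019…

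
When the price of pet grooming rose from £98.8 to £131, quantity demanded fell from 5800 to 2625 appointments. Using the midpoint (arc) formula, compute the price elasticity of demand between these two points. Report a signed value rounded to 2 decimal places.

-2.69

%ΔQ = (2625 − 5800) / [(5800 + 2625)/2] = -3175/4212.5 = -0.753709…
%ΔP = (131 − 98.8) / [(98.8 + 131)/2] = 32.2/114.9 = 0.280243…
Arc Ed = %ΔQ / %ΔP = (-3175/4212.5) / (32.2/114.9) = -2.6894…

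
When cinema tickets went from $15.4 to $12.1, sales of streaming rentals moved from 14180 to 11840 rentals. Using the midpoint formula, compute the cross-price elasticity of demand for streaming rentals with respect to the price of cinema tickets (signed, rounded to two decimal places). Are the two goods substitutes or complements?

%ΔQ_{streaming rentals} = (11840 − 14180)/avg = -2340/13010 = -0.179861…
%ΔP_{cinema tickets} = (12.1 − 15.4)/avg = -3.3/13.75 = -0.24
E_cross = (-2340/13010) / (-3.3/13.75) = 0.7494…
E_cross > 0 ⇒ the goods are substitutes.

0.75; substitutes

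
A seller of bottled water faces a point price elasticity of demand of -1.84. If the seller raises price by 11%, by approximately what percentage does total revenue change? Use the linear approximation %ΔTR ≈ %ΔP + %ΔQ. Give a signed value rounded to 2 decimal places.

-9.24%

%ΔQ ≈ Ed × %ΔP = (-1.84) × (+11%) = -20.2400%
%ΔTR ≈ %ΔP + %ΔQ = (+11%) + (-20.2400%) = -9.2400%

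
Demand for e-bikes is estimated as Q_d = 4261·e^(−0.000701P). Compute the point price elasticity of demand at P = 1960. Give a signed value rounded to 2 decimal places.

dQ_d/dP = −0.000701·Q_d = -0.756008. At P = 1960, Q_d = 1078.47.
Ed = (dQ_d/dP)·(P/Q_d) = (-0.756008) × (1960/1078.47) = -1.3739…

-1.37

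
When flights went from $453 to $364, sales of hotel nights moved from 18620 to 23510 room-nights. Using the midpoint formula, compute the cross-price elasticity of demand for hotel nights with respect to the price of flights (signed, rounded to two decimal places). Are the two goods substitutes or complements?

-1.07; complements

%ΔQ_{hotel nights} = (23510 − 18620)/avg = 4890/21065 = 0.232138…
%ΔP_{flights} = (364 − 453)/avg = -89/408.5 = -0.217870…
E_cross = (4890/21065) / (-89/408.5) = -1.0654…
E_cross < 0 ⇒ the goods are complements.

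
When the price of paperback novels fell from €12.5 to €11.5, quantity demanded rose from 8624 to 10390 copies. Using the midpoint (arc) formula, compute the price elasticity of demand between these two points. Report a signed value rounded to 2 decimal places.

-2.23

%ΔQ = (10390 − 8624) / [(8624 + 10390)/2] = 1766/9507 = 0.185757…
%ΔP = (11.5 − 12.5) / [(12.5 + 11.5)/2] = -1/12 = -0.083333…
Arc Ed = %ΔQ / %ΔP = (1766/9507) / (-1/12) = -2.2290…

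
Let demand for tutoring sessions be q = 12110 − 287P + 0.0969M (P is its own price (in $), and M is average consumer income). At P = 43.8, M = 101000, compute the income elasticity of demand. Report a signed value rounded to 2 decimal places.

1.05

At the given values, q = 12110 − 287(43.8) + 0.0969(101000) = 9326.3.
∂q/∂M = 0.0969.
E = (0.0969) × (101000/9326.3) = 1.0493…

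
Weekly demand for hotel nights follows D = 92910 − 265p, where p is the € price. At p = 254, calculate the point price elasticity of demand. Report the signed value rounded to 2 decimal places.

dD/dp = −265. At p = 254, D = 92910 − 265(254) = 25600.
Ed = (dD/dp)·(p/D) = −265 × (254/25600) = -2.6292…

-2.63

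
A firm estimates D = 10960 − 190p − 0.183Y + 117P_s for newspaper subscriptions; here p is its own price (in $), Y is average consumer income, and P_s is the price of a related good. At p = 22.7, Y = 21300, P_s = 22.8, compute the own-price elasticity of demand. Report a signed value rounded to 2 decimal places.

-0.80

At the given values, D = 10960 − 190(22.7) − 0.183(21300) + 117(22.8) = 5416.7.
∂D/∂p = −190.
E = (-190) × (22.7/5416.7) = -0.7962…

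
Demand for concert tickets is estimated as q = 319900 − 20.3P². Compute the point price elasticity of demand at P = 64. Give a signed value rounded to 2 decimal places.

-0.70

dq/dP = −2·20.3·P = -2598.4. At P = 64, q = 236751.2.
Ed = (dq/dP)·(P/q) = (-2598.4) × (64/236751.2) = -0.7024…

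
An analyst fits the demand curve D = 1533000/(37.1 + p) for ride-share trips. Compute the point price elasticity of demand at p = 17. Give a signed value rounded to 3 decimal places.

-0.314

dD/dp = −1533000/(37.1 + p)² = -523.778. At p = 17, D = 28336.4.
Ed = (dD/dp)·(p/D) = (-523.778) × (17/28336.4) = -0.31423…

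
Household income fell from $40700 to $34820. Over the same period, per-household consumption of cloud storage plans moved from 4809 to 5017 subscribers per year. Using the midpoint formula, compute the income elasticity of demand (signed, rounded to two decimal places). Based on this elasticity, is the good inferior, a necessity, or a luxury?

-0.27; inferior

%ΔQ = (5017 − 4809)/[( 4809 + 5017)/2] = 208/4913 = 0.042336…
%ΔIncome = (34820 − 40700)/[( 40700 + 34820)/2] = -5880/37760 = -0.155720…
E_income = (208/4913) / (-5880/37760) = -0.2718…
E_income < 0 ⇒ inferior good.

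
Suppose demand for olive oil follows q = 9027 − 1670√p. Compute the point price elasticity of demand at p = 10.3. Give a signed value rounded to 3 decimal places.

-0.731

dq/dp = −1670/(2√p) = -260.176. At p = 10.3, q = 3667.37.
Ed = (dq/dp)·(p/q) = (-260.176) × (10.3/3667.37) = -0.73071…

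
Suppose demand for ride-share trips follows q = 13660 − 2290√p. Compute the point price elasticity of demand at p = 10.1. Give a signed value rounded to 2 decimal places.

dq/dp = −2290/(2√p) = -360.284. At p = 10.1, q = 6382.27.
Ed = (dq/dp)·(p/q) = (-360.284) × (10.1/6382.27) = -0.5701…

-0.57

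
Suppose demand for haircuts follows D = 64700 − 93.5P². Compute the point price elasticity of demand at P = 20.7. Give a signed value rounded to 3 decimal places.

-3.252

dD/dP = −2·93.5·P = -3870.9. At P = 20.7, D = 24636.185.
Ed = (dD/dP)·(P/D) = (-3870.9) × (20.7/24636.185) = -3.25243…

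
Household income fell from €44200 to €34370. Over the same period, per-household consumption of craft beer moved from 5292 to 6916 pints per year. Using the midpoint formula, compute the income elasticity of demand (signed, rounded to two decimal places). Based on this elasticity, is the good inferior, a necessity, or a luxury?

-1.06; inferior

%ΔQ = (6916 − 5292)/[( 5292 + 6916)/2] = 1624/6104 = 0.266055…
%ΔIncome = (34370 − 44200)/[( 44200 + 34370)/2] = -9830/39285 = -0.250222…
E_income = (1624/6104) / (-9830/39285) = -1.0632…
E_income < 0 ⇒ inferior good.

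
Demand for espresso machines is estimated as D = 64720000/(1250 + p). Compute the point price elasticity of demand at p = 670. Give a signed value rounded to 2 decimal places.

dD/dp = −64720000/(1250 + p)² = -17.5564. At p = 670, D = 33708.3.
Ed = (dD/dp)·(p/D) = (-17.5564) × (670/33708.3) = -0.3489…

-0.35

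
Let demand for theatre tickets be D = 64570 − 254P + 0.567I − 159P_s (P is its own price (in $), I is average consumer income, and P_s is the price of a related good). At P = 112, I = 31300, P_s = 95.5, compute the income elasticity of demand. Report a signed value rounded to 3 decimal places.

0.459

At the given values, D = 64570 − 254(112) + 0.567(31300) − 159(95.5) = 38684.6.
∂D/∂I = 0.567.
E = (0.567) × (31300/38684.6) = 0.45876…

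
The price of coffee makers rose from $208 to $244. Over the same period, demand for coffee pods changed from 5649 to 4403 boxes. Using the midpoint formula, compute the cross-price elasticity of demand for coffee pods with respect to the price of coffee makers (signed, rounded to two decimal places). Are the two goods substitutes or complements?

%ΔQ_{coffee pods} = (4403 − 5649)/avg = -1246/5026 = -0.247910…
%ΔP_{coffee makers} = (244 − 208)/avg = 36/226 = 0.159292…
E_cross = (-1246/5026) / (36/226) = -1.5563…
E_cross < 0 ⇒ the goods are complements.

-1.56; complements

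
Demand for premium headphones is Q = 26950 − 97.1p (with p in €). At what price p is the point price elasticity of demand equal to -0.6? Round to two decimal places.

104.08

Ed = −97.1p/(26950 − 97.1p). Set this equal to -0.6:
97.1p = 0.6·(26950 − 97.1p) ⇒ 97.1p(1 + 0.6) = 0.6·26950
p = 0.6·26950 / (97.1·1.6) = 104.0808…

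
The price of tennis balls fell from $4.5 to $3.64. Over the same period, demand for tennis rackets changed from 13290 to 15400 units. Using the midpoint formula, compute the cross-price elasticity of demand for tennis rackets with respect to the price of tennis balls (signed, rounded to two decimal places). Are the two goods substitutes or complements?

%ΔQ_{tennis rackets} = (15400 − 13290)/avg = 2110/14345 = 0.147089…
%ΔP_{tennis balls} = (3.64 − 4.5)/avg = -0.86/4.07 = -0.211302…
E_cross = (2110/14345) / (-0.86/4.07) = -0.6961…
E_cross < 0 ⇒ the goods are complements.

-0.70; complements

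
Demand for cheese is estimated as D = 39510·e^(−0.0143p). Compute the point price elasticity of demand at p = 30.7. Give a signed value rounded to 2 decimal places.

-0.44

dD/dp = −0.0143·D = -364.236. At p = 30.7, D = 25471.1.
Ed = (dD/dp)·(p/D) = (-364.236) × (30.7/25471.1) = -0.4390…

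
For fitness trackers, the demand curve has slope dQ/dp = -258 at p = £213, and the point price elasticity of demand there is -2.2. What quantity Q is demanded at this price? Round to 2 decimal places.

Ed = (dQ/dp)·(p/Q) ⇒ Q = (dQ/dp)·p/Ed = (-258)·213/(-2.2) = 24979.0909…

24979.09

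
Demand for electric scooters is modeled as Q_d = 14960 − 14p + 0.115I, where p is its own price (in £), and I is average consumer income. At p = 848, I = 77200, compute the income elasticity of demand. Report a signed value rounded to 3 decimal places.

At the given values, Q_d = 14960 − 14(848) + 0.115(77200) = 11966.
∂Q_d/∂I = 0.115.
E = (0.115) × (77200/11966) = 0.74193…

0.742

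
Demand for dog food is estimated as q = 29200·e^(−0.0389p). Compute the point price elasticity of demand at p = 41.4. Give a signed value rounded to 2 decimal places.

dq/dp = −0.0389·q = -226.944. At p = 41.4, q = 5834.03.
Ed = (dq/dp)·(p/q) = (-226.944) × (41.4/5834.03) = -1.6104…

-1.61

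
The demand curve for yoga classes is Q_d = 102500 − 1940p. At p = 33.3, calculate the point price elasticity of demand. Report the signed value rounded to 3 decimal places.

dQ_d/dp = −1940. At p = 33.3, Q_d = 102500 − 1940(33.3) = 37898.
Ed = (dQ_d/dp)·(p/Q_d) = −1940 × (33.3/37898) = -1.70462…

-1.705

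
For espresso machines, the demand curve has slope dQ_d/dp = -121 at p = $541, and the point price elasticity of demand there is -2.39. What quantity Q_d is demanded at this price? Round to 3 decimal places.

27389.540

Ed = (dQ_d/dp)·(p/Q_d) ⇒ Q_d = (dQ_d/dp)·p/Ed = (-121)·541/(-2.39) = 27389.53974…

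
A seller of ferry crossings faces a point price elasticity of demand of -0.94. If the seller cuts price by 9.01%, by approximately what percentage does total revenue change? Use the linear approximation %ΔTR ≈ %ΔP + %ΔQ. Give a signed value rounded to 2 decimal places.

-0.54%

%ΔQ ≈ Ed × %ΔP = (-0.94) × (-9.01%) = +8.4694%
%ΔTR ≈ %ΔP + %ΔQ = (-9.01%) + (+8.4694%) = -0.5406%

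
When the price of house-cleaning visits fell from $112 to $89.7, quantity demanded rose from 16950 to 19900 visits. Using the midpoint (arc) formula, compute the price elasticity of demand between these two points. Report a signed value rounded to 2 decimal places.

%ΔQ = (19900 − 16950) / [(16950 + 19900)/2] = 2950/18425 = 0.160108…
%ΔP = (89.7 − 112) / [(112 + 89.7)/2] = -22.3/100.85 = -0.221120…
Arc Ed = %ΔQ / %ΔP = (2950/18425) / (-22.3/100.85) = -0.7240…

-0.72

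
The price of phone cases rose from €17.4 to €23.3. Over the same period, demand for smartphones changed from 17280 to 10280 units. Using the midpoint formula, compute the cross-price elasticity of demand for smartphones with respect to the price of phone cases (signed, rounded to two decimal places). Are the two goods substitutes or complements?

%ΔQ_{smartphones} = (10280 − 17280)/avg = -7000/13780 = -0.507982…
%ΔP_{phone cases} = (23.3 − 17.4)/avg = 5.9/20.35 = 0.289926…
E_cross = (-7000/13780) / (5.9/20.35) = -1.7521…
E_cross < 0 ⇒ the goods are complements.

-1.75; complements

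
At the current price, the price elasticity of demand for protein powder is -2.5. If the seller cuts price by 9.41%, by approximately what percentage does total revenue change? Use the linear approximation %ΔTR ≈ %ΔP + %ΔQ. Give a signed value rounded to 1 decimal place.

%ΔQ ≈ Ed × %ΔP = (-2.5) × (-9.41%) = +23.5250%
%ΔTR ≈ %ΔP + %ΔQ = (-9.41%) + (+23.5250%) = +14.1150%

+14.1%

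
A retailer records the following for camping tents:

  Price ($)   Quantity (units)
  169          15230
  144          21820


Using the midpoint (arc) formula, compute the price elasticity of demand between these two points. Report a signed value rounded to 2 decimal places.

%ΔQ = (21820 − 15230) / [(15230 + 21820)/2] = 6590/18525 = 0.355735…
%ΔP = (144 − 169) / [(169 + 144)/2] = -25/156.5 = -0.159744…
Arc Ed = %ΔQ / %ΔP = (6590/18525) / (-25/156.5) = -2.2269…

-2.23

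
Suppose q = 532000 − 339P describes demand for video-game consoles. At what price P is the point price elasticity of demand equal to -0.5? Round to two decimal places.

Ed = −339P/(532000 − 339P). Set this equal to -0.5:
339P = 0.5·(532000 − 339P) ⇒ 339P(1 + 0.5) = 0.5·532000
P = 0.5·532000 / (339·1.5) = 523.1071…

523.11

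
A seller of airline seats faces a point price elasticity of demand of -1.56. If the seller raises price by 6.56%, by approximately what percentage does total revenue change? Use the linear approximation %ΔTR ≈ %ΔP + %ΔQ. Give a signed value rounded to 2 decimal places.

%ΔQ ≈ Ed × %ΔP = (-1.56) × (+6.56%) = -10.2336%
%ΔTR ≈ %ΔP + %ΔQ = (+6.56%) + (-10.2336%) = -3.6736%

-3.67%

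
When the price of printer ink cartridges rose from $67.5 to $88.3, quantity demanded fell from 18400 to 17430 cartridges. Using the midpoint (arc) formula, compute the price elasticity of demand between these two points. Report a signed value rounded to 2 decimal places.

%ΔQ = (17430 − 18400) / [(18400 + 17430)/2] = -970/17915 = -0.054144…
%ΔP = (88.3 − 67.5) / [(67.5 + 88.3)/2] = 20.8/77.9 = 0.267008…
Arc Ed = %ΔQ / %ΔP = (-970/17915) / (20.8/77.9) = -0.2027…

-0.20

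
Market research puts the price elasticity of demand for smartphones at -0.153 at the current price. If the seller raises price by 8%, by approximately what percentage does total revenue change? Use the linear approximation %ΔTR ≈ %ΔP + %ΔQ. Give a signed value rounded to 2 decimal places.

%ΔQ ≈ Ed × %ΔP = (-0.153) × (+8%) = -1.2240%
%ΔTR ≈ %ΔP + %ΔQ = (+8%) + (-1.2240%) = +6.7760%

+6.78%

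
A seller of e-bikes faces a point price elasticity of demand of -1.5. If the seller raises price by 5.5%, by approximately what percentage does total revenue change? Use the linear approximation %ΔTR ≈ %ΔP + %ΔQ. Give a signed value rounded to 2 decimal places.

-2.75%

%ΔQ ≈ Ed × %ΔP = (-1.5) × (+5.5%) = -8.2500%
%ΔTR ≈ %ΔP + %ΔQ = (+5.5%) + (-8.2500%) = -2.7500%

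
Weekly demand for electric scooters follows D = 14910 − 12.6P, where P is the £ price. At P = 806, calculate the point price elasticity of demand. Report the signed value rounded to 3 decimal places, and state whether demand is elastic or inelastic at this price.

dD/dP = −12.6. At P = 806, D = 14910 − 12.6(806) = 4754.4.
Ed = (dD/dP)·(P/D) = −12.6 × (806/4754.4) = -2.13604…
|Ed| = 2.136 > 1, so demand is elastic.

-2.136; elastic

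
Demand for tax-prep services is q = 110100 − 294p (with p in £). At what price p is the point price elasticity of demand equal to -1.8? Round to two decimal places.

240.74

Ed = −294p/(110100 − 294p). Set this equal to -1.8:
294p = 1.8·(110100 − 294p) ⇒ 294p(1 + 1.8) = 1.8·110100
p = 1.8·110100 / (294·2.8) = 240.7434…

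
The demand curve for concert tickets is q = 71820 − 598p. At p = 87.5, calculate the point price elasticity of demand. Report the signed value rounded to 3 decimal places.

-2.684

dq/dp = −598. At p = 87.5, q = 71820 − 598(87.5) = 19495.
Ed = (dq/dp)·(p/q) = −598 × (87.5/19495) = -2.68402…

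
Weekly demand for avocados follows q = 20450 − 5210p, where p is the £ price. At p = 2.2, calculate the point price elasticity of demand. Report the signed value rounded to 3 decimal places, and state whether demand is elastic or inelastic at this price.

dq/dp = −5210. At p = 2.2, q = 20450 − 5210(2.2) = 8988.
Ed = (dq/dp)·(p/q) = −5210 × (2.2/8988) = -1.27525…
|Ed| = 1.275 > 1, so demand is elastic.

-1.275; elastic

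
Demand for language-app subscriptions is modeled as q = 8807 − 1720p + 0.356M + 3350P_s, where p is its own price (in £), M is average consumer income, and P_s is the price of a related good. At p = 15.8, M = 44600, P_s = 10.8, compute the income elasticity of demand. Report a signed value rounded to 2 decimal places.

0.47

At the given values, q = 8807 − 1720(15.8) + 0.356(44600) + 3350(10.8) = 33688.6.
∂q/∂M = 0.356.
E = (0.356) × (44600/33688.6) = 0.4713…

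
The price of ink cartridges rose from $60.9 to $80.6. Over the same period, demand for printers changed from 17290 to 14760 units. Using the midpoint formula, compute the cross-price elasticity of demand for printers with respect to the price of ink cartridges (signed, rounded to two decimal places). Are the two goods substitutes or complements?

-0.57; complements

%ΔQ_{printers} = (14760 − 17290)/avg = -2530/16025 = -0.157878…
%ΔP_{ink cartridges} = (80.6 − 60.9)/avg = 19.7/70.75 = 0.278445…
E_cross = (-2530/16025) / (19.7/70.75) = -0.5669…
E_cross < 0 ⇒ the goods are complements.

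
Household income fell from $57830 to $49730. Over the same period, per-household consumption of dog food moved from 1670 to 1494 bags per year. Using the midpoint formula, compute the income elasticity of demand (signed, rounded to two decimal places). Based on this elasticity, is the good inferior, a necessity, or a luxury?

0.74; necessity

%ΔQ = (1494 − 1670)/[( 1670 + 1494)/2] = -176/1582 = -0.111251…
%ΔIncome = (49730 − 57830)/[( 57830 + 49730)/2] = -8100/53780 = -0.150613…
E_income = (-176/1582) / (-8100/53780) = 0.7386…
0 < E_income < 1 ⇒ normal good, necessity.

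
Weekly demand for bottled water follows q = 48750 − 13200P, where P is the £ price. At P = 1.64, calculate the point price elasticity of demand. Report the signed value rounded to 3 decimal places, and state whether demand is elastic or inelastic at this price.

dq/dP = −13200. At P = 1.64, q = 48750 − 13200(1.64) = 27102.
Ed = (dq/dP)·(P/q) = −13200 × (1.64/27102) = -0.79876…
|Ed| = 0.799 < 1, so demand is inelastic.

-0.799; inelastic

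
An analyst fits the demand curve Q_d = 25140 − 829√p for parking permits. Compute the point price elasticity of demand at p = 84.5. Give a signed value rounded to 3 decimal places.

-0.217

dQ_d/dp = −829/(2√p) = -45.0917. At p = 84.5, Q_d = 17519.5.
Ed = (dQ_d/dp)·(p/Q_d) = (-45.0917) × (84.5/17519.5) = -0.21748…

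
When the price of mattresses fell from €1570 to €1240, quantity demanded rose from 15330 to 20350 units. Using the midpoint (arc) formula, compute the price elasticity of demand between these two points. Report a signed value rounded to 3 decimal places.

%ΔQ = (20350 − 15330) / [(15330 + 20350)/2] = 5020/17840 = 0.281390…
%ΔP = (1240 − 1570) / [(1570 + 1240)/2] = -330/1405 = -0.234875…
Arc Ed = %ΔQ / %ΔP = (5020/17840) / (-330/1405) = -1.19803…

-1.198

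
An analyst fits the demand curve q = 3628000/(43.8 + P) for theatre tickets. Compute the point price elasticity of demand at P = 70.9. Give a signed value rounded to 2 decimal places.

dq/dP = −3628000/(43.8 + P)² = -275.766. At P = 70.9, q = 31630.3.
Ed = (dq/dP)·(P/q) = (-275.766) × (70.9/31630.3) = -0.6181…

-0.62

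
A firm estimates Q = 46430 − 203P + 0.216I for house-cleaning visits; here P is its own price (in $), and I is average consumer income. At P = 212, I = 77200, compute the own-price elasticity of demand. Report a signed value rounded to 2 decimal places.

At the given values, Q = 46430 − 203(212) + 0.216(77200) = 20069.2.
∂Q/∂P = −203.
E = (-203) × (212/20069.2) = -2.1443…

-2.14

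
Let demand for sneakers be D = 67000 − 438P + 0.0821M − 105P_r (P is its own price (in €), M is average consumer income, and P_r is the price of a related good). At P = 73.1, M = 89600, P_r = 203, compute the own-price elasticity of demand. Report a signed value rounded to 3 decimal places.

-1.523

At the given values, D = 67000 − 438(73.1) + 0.0821(89600) − 105(203) = 21023.36.
∂D/∂P = −438.
E = (-438) × (73.1/21023.36) = -1.52296…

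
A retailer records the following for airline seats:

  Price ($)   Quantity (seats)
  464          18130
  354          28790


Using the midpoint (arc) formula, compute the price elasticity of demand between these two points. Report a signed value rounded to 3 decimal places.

%ΔQ = (28790 − 18130) / [(18130 + 28790)/2] = 10660/23460 = 0.454390…
%ΔP = (354 − 464) / [(464 + 354)/2] = -110/409 = -0.268948…
Arc Ed = %ΔQ / %ΔP = (10660/23460) / (-110/409) = -1.68950…

-1.690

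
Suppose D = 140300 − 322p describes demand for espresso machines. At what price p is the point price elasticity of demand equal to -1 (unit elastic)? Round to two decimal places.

Ed = −322p/(140300 − 322p). Set this equal to -1:
322p = 1·(140300 − 322p) ⇒ 322p(1 + 1) = 1·140300
p = 1·140300 / (322·2) = 217.8571…

217.86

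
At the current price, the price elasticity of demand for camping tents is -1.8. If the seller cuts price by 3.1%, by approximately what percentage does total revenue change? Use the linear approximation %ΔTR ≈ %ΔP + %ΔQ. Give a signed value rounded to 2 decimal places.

+2.48%

%ΔQ ≈ Ed × %ΔP = (-1.8) × (-3.1%) = +5.5800%
%ΔTR ≈ %ΔP + %ΔQ = (-3.1%) + (+5.5800%) = +2.4800%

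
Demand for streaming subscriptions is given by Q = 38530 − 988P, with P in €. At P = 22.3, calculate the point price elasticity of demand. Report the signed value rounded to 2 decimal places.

-1.34

dQ/dP = −988. At P = 22.3, Q = 38530 − 988(22.3) = 16497.6.
Ed = (dQ/dP)·(P/Q) = −988 × (22.3/16497.6) = -1.3354…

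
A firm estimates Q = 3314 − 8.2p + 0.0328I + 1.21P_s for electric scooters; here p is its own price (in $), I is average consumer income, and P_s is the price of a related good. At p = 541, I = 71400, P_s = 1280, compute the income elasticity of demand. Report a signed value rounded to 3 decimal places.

0.846

At the given values, Q = 3314 − 8.2(541) + 0.0328(71400) + 1.21(1280) = 2768.52.
∂Q/∂I = 0.0328.
E = (0.0328) × (71400/2768.52) = 0.84591…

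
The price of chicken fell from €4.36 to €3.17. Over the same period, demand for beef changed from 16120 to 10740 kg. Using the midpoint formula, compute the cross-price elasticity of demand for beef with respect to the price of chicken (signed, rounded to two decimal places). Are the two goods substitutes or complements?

%ΔQ_{beef} = (10740 − 16120)/avg = -5380/13430 = -0.400595…
%ΔP_{chicken} = (3.17 − 4.36)/avg = -1.19/3.765 = -0.316069…
E_cross = (-5380/13430) / (-1.19/3.765) = 1.2674…
E_cross > 0 ⇒ the goods are substitutes.

1.27; substitutes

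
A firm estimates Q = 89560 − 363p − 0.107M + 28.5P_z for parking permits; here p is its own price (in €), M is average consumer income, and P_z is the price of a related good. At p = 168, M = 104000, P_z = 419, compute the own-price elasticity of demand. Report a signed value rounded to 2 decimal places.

At the given values, Q = 89560 − 363(168) − 0.107(104000) + 28.5(419) = 29389.5.
∂Q/∂p = −363.
E = (-363) × (168/29389.5) = -2.0750…

-2.08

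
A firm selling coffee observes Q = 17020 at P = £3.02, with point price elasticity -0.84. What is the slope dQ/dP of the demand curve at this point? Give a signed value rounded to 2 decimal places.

-4734.04

Ed = (dQ/dP)·(P/Q) ⇒ dQ/dP = Ed·Q/P = (-0.84)·17020/3.02 = -4734.0397…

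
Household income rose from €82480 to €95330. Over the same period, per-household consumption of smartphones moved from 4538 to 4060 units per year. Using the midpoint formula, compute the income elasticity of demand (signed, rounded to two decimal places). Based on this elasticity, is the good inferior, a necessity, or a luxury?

%ΔQ = (4060 − 4538)/[( 4538 + 4060)/2] = -478/4299 = -0.111188…
%ΔIncome = (95330 − 82480)/[( 82480 + 95330)/2] = 12850/88905 = 0.144536…
E_income = (-478/4299) / (12850/88905) = -0.7692…
E_income < 0 ⇒ inferior good.

-0.77; inferior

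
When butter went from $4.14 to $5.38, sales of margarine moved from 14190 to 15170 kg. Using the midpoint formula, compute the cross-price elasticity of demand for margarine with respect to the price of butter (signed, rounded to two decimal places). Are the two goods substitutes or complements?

0.26; substitutes

%ΔQ_{margarine} = (15170 − 14190)/avg = 980/14680 = 0.066757…
%ΔP_{butter} = (5.38 − 4.14)/avg = 1.24/4.76 = 0.260504…
E_cross = (980/14680) / (1.24/4.76) = 0.2562…
E_cross > 0 ⇒ the goods are substitutes.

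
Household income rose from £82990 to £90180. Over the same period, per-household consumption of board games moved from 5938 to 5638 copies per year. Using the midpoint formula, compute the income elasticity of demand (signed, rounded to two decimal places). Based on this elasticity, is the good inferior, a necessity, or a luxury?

%ΔQ = (5638 − 5938)/[( 5938 + 5638)/2] = -300/5788 = -0.051831…
%ΔIncome = (90180 − 82990)/[( 82990 + 90180)/2] = 7190/86585 = 0.083039…
E_income = (-300/5788) / (7190/86585) = -0.6241…
E_income < 0 ⇒ inferior good.

-0.62; inferior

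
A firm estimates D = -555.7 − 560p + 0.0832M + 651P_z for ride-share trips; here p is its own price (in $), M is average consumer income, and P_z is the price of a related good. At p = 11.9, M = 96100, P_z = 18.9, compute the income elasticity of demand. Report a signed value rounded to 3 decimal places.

0.611

At the given values, D = -555.7 − 560(11.9) + 0.0832(96100) + 651(18.9) = 13079.72.
∂D/∂M = 0.0832.
E = (0.0832) × (96100/13079.72) = 0.61129…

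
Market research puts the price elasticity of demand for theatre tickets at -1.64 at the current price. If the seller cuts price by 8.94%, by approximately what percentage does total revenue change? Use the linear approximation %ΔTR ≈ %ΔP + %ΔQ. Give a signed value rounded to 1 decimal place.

+5.7%

%ΔQ ≈ Ed × %ΔP = (-1.64) × (-8.94%) = +14.6616%
%ΔTR ≈ %ΔP + %ΔQ = (-8.94%) + (+14.6616%) = +5.7216%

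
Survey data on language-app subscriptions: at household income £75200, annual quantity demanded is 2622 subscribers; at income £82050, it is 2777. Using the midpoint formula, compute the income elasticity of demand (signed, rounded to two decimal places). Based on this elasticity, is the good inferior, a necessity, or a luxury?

0.66; necessity

%ΔQ = (2777 − 2622)/[( 2622 + 2777)/2] = 155/2699.5 = 0.057418…
%ΔIncome = (82050 − 75200)/[( 75200 + 82050)/2] = 6850/78625 = 0.087122…
E_income = (155/2699.5) / (6850/78625) = 0.6590…
0 < E_income < 1 ⇒ normal good, necessity.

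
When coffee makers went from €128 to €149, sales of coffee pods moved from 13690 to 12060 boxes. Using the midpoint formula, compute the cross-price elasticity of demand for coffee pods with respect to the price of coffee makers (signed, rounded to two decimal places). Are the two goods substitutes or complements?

-0.83; complements

%ΔQ_{coffee pods} = (12060 − 13690)/avg = -1630/12875 = -0.126601…
%ΔP_{coffee makers} = (149 − 128)/avg = 21/138.5 = 0.151624…
E_cross = (-1630/12875) / (21/138.5) = -0.8349…
E_cross < 0 ⇒ the goods are complements.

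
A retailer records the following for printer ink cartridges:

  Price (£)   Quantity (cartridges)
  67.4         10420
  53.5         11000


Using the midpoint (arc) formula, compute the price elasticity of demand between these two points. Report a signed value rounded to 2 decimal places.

-0.24

%ΔQ = (11000 − 10420) / [(10420 + 11000)/2] = 580/10710 = 0.054154…
%ΔP = (53.5 − 67.4) / [(67.4 + 53.5)/2] = -13.9/60.45 = -0.229942…
Arc Ed = %ΔQ / %ΔP = (580/10710) / (-13.9/60.45) = -0.2355…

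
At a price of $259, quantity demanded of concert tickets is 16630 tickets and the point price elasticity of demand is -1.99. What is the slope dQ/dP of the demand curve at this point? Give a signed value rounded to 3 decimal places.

Ed = (dQ/dP)·(P/Q) ⇒ dQ/dP = Ed·Q/P = (-1.99)·16630/259 = -127.77490…

-127.775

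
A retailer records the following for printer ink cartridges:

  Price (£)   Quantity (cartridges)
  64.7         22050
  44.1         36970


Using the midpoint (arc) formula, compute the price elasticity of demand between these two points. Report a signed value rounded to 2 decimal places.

%ΔQ = (36970 − 22050) / [(22050 + 36970)/2] = 14920/29510 = 0.505591…
%ΔP = (44.1 − 64.7) / [(64.7 + 44.1)/2] = -20.6/54.4 = -0.378676…
Arc Ed = %ΔQ / %ΔP = (14920/29510) / (-20.6/54.4) = -1.3351…

-1.34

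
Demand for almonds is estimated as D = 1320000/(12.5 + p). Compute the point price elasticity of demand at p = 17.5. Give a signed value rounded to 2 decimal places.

-0.58

dD/dp = −1320000/(12.5 + p)² = -1466.67. At p = 17.5, D = 44000.
Ed = (dD/dp)·(p/D) = (-1466.67) × (17.5/44000) = -0.5833…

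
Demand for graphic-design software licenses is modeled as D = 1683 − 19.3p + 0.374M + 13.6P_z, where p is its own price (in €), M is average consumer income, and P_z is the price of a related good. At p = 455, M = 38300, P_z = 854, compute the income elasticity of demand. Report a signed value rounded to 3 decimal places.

0.760

At the given values, D = 1683 − 19.3(455) + 0.374(38300) + 13.6(854) = 18840.1.
∂D/∂M = 0.374.
E = (0.374) × (38300/18840.1) = 0.76030…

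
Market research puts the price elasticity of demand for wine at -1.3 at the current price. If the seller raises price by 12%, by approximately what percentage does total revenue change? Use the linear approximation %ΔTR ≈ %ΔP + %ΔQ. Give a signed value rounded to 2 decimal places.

%ΔQ ≈ Ed × %ΔP = (-1.3) × (+12%) = -15.6000%
%ΔTR ≈ %ΔP + %ΔQ = (+12%) + (-15.6000%) = -3.6000%

-3.60%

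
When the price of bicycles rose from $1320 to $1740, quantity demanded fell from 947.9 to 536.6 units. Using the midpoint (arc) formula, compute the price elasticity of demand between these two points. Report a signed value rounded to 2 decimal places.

%ΔQ = (536.6 − 947.9) / [(947.9 + 536.6)/2] = -411.3/742.25 = -0.554125…
%ΔP = (1740 − 1320) / [(1320 + 1740)/2] = 420/1530 = 0.274509…
Arc Ed = %ΔQ / %ΔP = (-411.3/742.25) / (420/1530) = -2.0186…

-2.02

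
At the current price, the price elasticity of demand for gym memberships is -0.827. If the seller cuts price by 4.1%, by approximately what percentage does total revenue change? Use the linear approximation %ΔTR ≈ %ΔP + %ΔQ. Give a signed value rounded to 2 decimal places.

%ΔQ ≈ Ed × %ΔP = (-0.827) × (-4.1%) = +3.3907%
%ΔTR ≈ %ΔP + %ΔQ = (-4.1%) + (+3.3907%) = -0.7093%

-0.71%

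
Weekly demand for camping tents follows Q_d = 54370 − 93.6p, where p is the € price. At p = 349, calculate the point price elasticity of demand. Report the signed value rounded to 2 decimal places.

-1.51

dQ_d/dp = −93.6. At p = 349, Q_d = 54370 − 93.6(349) = 21703.6.
Ed = (dQ_d/dp)·(p/Q_d) = −93.6 × (349/21703.6) = -1.5051…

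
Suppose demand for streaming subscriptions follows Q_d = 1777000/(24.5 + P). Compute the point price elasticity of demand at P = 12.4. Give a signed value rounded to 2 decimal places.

dQ_d/dP = −1777000/(24.5 + P)² = -1305.07. At P = 12.4, Q_d = 48157.2.
Ed = (dQ_d/dP)·(P/Q_d) = (-1305.07) × (12.4/48157.2) = -0.3360…

-0.34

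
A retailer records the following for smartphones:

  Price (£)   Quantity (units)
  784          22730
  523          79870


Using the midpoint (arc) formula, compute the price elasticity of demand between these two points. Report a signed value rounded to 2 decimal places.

-2.79

%ΔQ = (79870 − 22730) / [(22730 + 79870)/2] = 57140/51300 = 1.113840…
%ΔP = (523 − 784) / [(784 + 523)/2] = -261/653.5 = -0.399387…
Arc Ed = %ΔQ / %ΔP = (57140/51300) / (-261/653.5) = -2.7888…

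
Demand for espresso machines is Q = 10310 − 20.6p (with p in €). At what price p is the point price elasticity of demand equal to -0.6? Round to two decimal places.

Ed = −20.6p/(10310 − 20.6p). Set this equal to -0.6:
20.6p = 0.6·(10310 − 20.6p) ⇒ 20.6p(1 + 0.6) = 0.6·10310
p = 0.6·10310 / (20.6·1.6) = 187.6820…

187.68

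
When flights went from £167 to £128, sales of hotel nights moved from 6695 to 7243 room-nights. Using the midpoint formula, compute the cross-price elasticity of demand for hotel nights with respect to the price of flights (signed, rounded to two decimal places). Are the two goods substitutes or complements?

%ΔQ_{hotel nights} = (7243 − 6695)/avg = 548/6969 = 0.078633…
%ΔP_{flights} = (128 − 167)/avg = -39/147.5 = -0.264406…
E_cross = (548/6969) / (-39/147.5) = -0.2973…
E_cross < 0 ⇒ the goods are complements.

-0.30; complements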